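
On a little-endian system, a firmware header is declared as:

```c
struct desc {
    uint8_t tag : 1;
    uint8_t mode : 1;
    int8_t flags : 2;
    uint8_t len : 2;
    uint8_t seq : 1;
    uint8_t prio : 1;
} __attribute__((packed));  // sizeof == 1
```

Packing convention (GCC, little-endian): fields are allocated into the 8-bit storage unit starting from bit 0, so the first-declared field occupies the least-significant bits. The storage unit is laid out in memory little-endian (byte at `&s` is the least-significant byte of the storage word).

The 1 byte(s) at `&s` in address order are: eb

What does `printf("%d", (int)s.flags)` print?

-2

[0]=0xeb (little-endian) → word 0xeb
tag [0+:1] = (word>>0) & 0x1 = 1
mode [1+:1] = (word>>1) & 0x1 = 1
flags [2+:2] = (word>>2) & 0x3 = 2  ←
len [4+:2] = (word>>4) & 0x3 = 2
seq [6+:1] = (word>>6) & 0x1 = 1
prio [7+:1] = (word>>7) & 0x1 = 1
flags signed 2b, MSB=1: 2 - 4 = -2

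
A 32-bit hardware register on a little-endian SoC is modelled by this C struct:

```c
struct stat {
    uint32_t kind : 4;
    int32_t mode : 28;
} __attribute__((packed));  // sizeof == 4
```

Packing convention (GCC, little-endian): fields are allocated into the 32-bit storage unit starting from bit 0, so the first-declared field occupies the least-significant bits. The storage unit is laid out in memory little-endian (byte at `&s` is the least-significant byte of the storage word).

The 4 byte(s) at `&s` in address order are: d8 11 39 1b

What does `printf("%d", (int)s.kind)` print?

[0]=0xd8 [1]=0x11 [2]=0x39 [3]=0x1b (little-endian) → word 0x1b3911d8
kind [0+:4] = (word>>0) & 0xf = 8  ←
mode [4+:28] = (word>>4) & 0xfffffff = 28545309

8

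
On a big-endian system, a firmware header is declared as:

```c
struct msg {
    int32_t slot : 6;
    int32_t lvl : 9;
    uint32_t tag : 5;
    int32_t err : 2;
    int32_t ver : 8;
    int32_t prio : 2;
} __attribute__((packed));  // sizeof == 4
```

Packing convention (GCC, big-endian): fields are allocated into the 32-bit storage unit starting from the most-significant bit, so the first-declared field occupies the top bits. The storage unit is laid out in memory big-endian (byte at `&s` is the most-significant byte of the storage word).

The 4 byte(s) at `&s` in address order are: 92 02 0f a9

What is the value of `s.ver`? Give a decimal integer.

-22

[0]=0x92 [1]=0x02 [2]=0x0f [3]=0xa9 (big-endian) → word 0x92020fa9
slot [26+:6] = (word>>26) & 0x3f = 36
lvl [17+:9] = (word>>17) & 0x1ff = 257
tag [12+:5] = (word>>12) & 0x1f = 0
err [10+:2] = (word>>10) & 0x3 = 3
ver [2+:8] = (word>>2) & 0xff = 234  ←
prio [0+:2] = (word>>0) & 0x3 = 1
ver signed 8b, MSB=1: 234 - 256 = -22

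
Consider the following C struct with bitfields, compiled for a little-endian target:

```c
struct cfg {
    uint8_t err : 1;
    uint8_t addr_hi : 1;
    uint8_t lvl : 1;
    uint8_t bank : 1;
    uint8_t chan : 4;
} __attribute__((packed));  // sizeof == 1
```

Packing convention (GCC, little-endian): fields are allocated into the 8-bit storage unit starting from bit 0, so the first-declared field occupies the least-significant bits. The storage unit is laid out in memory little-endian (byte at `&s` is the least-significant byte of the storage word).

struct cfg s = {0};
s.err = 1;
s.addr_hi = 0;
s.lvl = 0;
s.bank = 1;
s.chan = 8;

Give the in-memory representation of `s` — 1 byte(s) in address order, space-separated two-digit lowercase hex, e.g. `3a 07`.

89

[0+:1] err=1 & 0x1 = 0x1; word=0x01
[1+:1] addr_hi=0 & 0x1 = 0x0; word=0x01
[2+:1] lvl=0 & 0x1 = 0x0; word=0x01
[3+:1] bank=1 & 0x1 = 0x1; word=0x09
[4+:4] chan=8 & 0xf = 0x8; word=0x89
word = 0x89 → little-endian bytes:
  [0]=0x89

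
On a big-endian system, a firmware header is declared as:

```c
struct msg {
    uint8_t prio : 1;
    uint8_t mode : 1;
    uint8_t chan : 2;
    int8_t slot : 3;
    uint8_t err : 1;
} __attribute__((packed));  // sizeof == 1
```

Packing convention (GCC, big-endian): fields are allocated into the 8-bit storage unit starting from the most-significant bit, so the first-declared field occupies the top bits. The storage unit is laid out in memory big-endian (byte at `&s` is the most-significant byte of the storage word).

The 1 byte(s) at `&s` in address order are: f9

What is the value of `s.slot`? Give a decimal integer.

-4

[0]=0xf9 (big-endian) → word 0xf9
prio [7+:1] = (word>>7) & 0x1 = 1
mode [6+:1] = (word>>6) & 0x1 = 1
chan [4+:2] = (word>>4) & 0x3 = 3
slot [1+:3] = (word>>1) & 0x7 = 4  ←
err [0+:1] = (word>>0) & 0x1 = 1
slot signed 3b, MSB=1: 4 - 8 = -4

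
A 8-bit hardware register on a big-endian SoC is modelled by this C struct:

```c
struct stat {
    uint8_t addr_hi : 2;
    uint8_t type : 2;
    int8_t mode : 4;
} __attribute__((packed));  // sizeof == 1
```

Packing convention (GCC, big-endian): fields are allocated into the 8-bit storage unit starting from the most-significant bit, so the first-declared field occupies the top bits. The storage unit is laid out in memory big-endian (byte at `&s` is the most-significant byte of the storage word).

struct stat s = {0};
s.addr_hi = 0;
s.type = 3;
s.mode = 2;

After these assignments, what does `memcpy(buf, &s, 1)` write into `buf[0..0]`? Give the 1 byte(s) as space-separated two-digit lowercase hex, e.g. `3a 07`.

32

[6+:2] addr_hi=0 & 0x3 = 0x0; word=0x00
[4+:2] type=3 & 0x3 = 0x3; word=0x30
[0+:4] mode=2 & 0xf = 0x2; word=0x32
word = 0x32 → big-endian bytes:
  [0]=0x32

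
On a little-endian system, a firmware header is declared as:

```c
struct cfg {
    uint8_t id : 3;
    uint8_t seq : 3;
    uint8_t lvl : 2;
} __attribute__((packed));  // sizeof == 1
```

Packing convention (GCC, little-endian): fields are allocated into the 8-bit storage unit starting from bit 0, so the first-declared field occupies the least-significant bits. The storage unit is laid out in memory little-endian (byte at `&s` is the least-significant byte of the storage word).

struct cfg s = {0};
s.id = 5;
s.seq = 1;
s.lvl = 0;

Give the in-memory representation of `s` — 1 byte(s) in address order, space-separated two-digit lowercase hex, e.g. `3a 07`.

0d

[0+:3] id=5 & 0x7 = 0x5; word=0x05
[3+:3] seq=1 & 0x7 = 0x1; word=0x0d
[6+:2] lvl=0 & 0x3 = 0x0; word=0x0d
word = 0x0d → little-endian bytes:
  [0]=0x0d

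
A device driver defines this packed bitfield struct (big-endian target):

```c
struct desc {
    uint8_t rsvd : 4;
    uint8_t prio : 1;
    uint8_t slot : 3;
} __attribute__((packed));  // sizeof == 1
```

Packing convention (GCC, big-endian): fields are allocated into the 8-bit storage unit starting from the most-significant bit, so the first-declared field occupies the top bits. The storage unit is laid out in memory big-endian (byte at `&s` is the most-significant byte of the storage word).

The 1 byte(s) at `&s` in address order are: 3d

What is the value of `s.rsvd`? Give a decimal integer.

[0]=0x3d (big-endian) → word 0x3d
rsvd [4+:4] = (word>>4) & 0xf = 3  ←
prio [3+:1] = (word>>3) & 0x1 = 1
slot [0+:3] = (word>>0) & 0x7 = 5

3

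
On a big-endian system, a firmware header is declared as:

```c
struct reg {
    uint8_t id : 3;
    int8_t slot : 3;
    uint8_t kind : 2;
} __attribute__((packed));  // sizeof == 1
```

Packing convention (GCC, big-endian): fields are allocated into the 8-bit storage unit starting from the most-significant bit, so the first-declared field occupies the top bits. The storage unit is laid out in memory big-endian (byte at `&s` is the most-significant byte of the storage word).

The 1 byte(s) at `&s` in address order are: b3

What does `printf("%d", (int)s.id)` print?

5

[0]=0xb3 (big-endian) → word 0xb3
id:3 @ bit 5 → (0xb3>>5)&0x7 = 0x5  ←
slot:3 @ bit 2 → (0xb3>>2)&0x7 = 0x4
kind:2 @ bit 0 → (0xb3>>0)&0x3 = 0x3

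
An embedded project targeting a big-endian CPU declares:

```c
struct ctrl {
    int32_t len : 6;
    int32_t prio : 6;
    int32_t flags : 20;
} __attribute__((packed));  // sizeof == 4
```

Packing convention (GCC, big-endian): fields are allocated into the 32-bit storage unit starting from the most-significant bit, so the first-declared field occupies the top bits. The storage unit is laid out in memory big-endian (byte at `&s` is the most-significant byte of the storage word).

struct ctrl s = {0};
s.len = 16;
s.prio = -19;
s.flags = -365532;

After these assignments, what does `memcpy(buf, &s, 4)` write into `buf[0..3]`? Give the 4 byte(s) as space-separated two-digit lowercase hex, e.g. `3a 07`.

[26+:6] len=16 & 0x3f = 0x10; word=0x40000000
[20+:6] prio=-19 & 0x3f = 0x2d; word=0x42d00000
[0+:20] flags=-365532 & 0xfffff = 0xa6c24; word=0x42da6c24
word = 0x42da6c24 → big-endian bytes:
  [0]=0x42  [1]=0xda  [2]=0x6c  [3]=0x24

42 da 6c 24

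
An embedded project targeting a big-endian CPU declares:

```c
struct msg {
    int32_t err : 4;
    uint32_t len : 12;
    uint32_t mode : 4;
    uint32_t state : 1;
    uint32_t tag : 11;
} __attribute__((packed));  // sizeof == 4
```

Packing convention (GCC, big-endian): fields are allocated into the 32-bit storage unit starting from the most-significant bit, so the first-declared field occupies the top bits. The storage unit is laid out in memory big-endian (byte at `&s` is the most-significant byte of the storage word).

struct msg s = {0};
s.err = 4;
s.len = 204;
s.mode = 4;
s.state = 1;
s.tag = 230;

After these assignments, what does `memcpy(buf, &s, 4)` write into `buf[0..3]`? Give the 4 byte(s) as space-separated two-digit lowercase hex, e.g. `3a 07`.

40 cc 48 e6

err:4 = 4 → 0x4 << 28 → word 0x40000000
len:12 = 204 → 0xcc << 16 → word 0x40cc0000
mode:4 = 4 → 0x4 << 12 → word 0x40cc4000
state:1 = 1 → 0x1 << 11 → word 0x40cc4800
tag:11 = 230 → 0xe6 << 0 → word 0x40cc48e6
word = 0x40cc48e6 → big-endian bytes:
  [0]=0x40  [1]=0xcc  [2]=0x48  [3]=0xe6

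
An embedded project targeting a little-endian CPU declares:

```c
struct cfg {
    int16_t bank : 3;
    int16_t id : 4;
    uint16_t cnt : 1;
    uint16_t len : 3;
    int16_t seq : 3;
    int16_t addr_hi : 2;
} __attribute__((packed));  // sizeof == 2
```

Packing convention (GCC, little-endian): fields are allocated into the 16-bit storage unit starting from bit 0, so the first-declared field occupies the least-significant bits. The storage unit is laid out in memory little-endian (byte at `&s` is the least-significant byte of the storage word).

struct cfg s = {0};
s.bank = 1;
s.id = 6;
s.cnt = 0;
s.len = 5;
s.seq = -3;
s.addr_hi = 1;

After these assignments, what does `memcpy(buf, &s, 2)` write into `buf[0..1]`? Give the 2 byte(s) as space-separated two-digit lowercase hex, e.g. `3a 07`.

31 6d

[0+:3] bank=1 & 0x7 = 0x1; word=0x0001
[3+:4] id=6 & 0xf = 0x6; word=0x0031
[7+:1] cnt=0 & 0x1 = 0x0; word=0x0031
[8+:3] len=5 & 0x7 = 0x5; word=0x0531
[11+:3] seq=-3 & 0x7 = 0x5; word=0x2d31
[14+:2] addr_hi=1 & 0x3 = 0x1; word=0x6d31
word = 0x6d31 → little-endian bytes:
  [0]=0x31  [1]=0x6d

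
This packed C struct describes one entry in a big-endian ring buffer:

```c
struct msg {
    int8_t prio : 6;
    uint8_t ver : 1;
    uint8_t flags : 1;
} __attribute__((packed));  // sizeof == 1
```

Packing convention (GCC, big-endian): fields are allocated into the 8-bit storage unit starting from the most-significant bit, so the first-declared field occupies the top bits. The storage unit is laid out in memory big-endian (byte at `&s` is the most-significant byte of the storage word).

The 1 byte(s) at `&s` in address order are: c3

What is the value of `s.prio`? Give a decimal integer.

-16

[0]=0xc3 (big-endian) → word 0xc3
prio:6 @ bit 2 → (0xc3>>2)&0x3f = 0x30  ←
ver:1 @ bit 1 → (0xc3>>1)&0x1 = 0x1
flags:1 @ bit 0 → (0xc3>>0)&0x1 = 0x1
prio signed 6b, MSB=1: 48 - 64 = -16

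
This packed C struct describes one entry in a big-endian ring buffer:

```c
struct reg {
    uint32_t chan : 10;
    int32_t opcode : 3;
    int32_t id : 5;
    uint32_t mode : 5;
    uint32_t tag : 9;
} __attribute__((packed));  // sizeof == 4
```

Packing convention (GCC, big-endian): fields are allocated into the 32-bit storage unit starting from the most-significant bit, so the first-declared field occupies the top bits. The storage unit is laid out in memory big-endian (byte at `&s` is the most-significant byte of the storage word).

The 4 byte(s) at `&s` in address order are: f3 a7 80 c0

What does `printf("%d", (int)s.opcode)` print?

-4

[0]=0xf3 [1]=0xa7 [2]=0x80 [3]=0xc0 (big-endian) → word 0xf3a780c0
chan:10 @ bit 22 → (0xf3a780c0>>22)&0x3ff = 0x3ce
opcode:3 @ bit 19 → (0xf3a780c0>>19)&0x7 = 0x4  ←
id:5 @ bit 14 → (0xf3a780c0>>14)&0x1f = 0x1e
mode:5 @ bit 9 → (0xf3a780c0>>9)&0x1f = 0x0
tag:9 @ bit 0 → (0xf3a780c0>>0)&0x1ff = 0xc0
opcode signed 3b, MSB=1: 4 - 8 = -4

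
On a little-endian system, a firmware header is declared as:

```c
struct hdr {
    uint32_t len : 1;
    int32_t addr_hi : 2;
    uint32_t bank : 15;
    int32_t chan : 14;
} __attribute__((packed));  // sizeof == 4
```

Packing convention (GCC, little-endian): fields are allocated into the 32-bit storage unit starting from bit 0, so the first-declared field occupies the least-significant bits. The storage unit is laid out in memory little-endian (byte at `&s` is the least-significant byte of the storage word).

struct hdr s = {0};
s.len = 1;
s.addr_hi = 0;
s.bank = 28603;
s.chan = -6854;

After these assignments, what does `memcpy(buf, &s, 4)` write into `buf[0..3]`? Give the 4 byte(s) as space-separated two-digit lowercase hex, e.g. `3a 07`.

d9 7d eb 94

len:1 = 1 → 0x1 << 0 → word 0x00000001
addr_hi:2 = 0 → 0x0 << 1 → word 0x00000001
bank:15 = 28603 → 0x6fbb << 3 → word 0x00037dd9
chan:14 = -6854 → 0x253a << 18 → word 0x94eb7dd9
word = 0x94eb7dd9 → little-endian bytes:
  [0]=0xd9  [1]=0x7d  [2]=0xeb  [3]=0x94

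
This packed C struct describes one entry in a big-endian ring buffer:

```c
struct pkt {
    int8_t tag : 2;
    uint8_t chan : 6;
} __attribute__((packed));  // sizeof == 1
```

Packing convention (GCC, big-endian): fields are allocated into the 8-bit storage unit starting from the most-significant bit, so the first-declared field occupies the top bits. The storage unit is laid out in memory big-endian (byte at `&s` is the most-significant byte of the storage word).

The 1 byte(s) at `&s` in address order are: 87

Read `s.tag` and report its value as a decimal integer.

[0]=0x87 (big-endian) → word 0x87
tag [6+:2] = (word>>6) & 0x3 = 2  ←
chan [0+:6] = (word>>0) & 0x3f = 7
tag signed 2b, MSB=1: 2 - 4 = -2

-2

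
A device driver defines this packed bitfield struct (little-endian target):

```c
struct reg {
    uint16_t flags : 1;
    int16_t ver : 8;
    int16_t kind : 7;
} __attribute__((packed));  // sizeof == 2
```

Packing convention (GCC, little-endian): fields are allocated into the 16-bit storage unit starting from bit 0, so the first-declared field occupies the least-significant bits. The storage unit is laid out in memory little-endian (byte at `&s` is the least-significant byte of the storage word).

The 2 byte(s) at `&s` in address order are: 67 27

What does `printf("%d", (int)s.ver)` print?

[0]=0x67 [1]=0x27 (little-endian) → word 0x2767
flags:1 @ bit 0 → (0x2767>>0)&0x1 = 0x1
ver:8 @ bit 1 → (0x2767>>1)&0xff = 0xb3  ←
kind:7 @ bit 9 → (0x2767>>9)&0x7f = 0x13
ver signed 8b, MSB=1: 179 - 256 = -77

-77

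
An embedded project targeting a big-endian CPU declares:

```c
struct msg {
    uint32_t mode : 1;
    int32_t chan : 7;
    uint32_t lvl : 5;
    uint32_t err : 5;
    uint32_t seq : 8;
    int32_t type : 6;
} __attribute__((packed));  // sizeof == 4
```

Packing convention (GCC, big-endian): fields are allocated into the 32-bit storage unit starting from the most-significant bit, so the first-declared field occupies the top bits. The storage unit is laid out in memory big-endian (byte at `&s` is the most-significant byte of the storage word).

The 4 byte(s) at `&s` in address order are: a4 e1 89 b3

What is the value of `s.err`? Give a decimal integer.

6

[0]=0xa4 [1]=0xe1 [2]=0x89 [3]=0xb3 (big-endian) → word 0xa4e189b3
mode:1 @ bit 31 → (0xa4e189b3>>31)&0x1 = 0x1
chan:7 @ bit 24 → (0xa4e189b3>>24)&0x7f = 0x24
lvl:5 @ bit 19 → (0xa4e189b3>>19)&0x1f = 0x1c
err:5 @ bit 14 → (0xa4e189b3>>14)&0x1f = 0x6  ←
seq:8 @ bit 6 → (0xa4e189b3>>6)&0xff = 0x26
type:6 @ bit 0 → (0xa4e189b3>>0)&0x3f = 0x33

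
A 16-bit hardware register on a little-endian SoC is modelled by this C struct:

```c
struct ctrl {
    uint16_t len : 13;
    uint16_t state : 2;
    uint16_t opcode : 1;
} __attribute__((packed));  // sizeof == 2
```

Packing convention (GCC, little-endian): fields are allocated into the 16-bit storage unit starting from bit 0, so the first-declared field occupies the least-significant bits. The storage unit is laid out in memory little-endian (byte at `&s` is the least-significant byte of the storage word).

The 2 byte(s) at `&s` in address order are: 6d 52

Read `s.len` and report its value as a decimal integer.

[0]=0x6d [1]=0x52 (little-endian) → word 0x526d
len [0+:13] = (word>>0) & 0x1fff = 4717  ←
state [13+:2] = (word>>13) & 0x3 = 2
opcode [15+:1] = (word>>15) & 0x1 = 0

4717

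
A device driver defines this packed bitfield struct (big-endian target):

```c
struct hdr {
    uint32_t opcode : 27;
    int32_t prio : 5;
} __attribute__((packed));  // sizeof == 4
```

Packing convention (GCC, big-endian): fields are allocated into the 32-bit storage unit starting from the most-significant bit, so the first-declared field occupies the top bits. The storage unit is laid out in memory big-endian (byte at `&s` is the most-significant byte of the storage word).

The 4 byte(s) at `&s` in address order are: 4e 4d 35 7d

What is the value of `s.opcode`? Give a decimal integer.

41052587

[0]=0x4e [1]=0x4d [2]=0x35 [3]=0x7d (big-endian) → word 0x4e4d357d
opcode [5+:27] = (word>>5) & 0x7ffffff = 41052587  ←
prio [0+:5] = (word>>0) & 0x1f = 29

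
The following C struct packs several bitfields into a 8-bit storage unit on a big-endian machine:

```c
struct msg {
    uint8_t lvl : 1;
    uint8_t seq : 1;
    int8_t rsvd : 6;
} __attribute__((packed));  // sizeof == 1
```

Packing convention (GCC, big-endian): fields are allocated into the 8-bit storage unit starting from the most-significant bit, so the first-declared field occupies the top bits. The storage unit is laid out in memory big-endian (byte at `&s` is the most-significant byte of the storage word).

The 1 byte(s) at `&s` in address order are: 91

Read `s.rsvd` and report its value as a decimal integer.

17

[0]=0x91 (big-endian) → word 0x91
lvl:1 @ bit 7 → (0x91>>7)&0x1 = 0x1
seq:1 @ bit 6 → (0x91>>6)&0x1 = 0x0
rsvd:6 @ bit 0 → (0x91>>0)&0x3f = 0x11  ←
rsvd signed 6b, MSB=0: value = 17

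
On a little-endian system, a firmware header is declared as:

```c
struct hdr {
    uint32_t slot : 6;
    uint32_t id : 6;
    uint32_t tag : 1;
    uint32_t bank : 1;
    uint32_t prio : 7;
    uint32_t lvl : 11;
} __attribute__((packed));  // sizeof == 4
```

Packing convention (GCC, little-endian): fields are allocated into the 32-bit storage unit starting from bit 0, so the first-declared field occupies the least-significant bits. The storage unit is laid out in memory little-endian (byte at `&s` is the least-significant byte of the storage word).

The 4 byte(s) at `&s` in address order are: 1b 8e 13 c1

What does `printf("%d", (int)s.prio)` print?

78

[0]=0x1b [1]=0x8e [2]=0x13 [3]=0xc1 (little-endian) → word 0xc1138e1b
slot:6 @ bit 0 → (0xc1138e1b>>0)&0x3f = 0x1b
id:6 @ bit 6 → (0xc1138e1b>>6)&0x3f = 0x38
tag:1 @ bit 12 → (0xc1138e1b>>12)&0x1 = 0x0
bank:1 @ bit 13 → (0xc1138e1b>>13)&0x1 = 0x0
prio:7 @ bit 14 → (0xc1138e1b>>14)&0x7f = 0x4e  ←
lvl:11 @ bit 21 → (0xc1138e1b>>21)&0x7ff = 0x608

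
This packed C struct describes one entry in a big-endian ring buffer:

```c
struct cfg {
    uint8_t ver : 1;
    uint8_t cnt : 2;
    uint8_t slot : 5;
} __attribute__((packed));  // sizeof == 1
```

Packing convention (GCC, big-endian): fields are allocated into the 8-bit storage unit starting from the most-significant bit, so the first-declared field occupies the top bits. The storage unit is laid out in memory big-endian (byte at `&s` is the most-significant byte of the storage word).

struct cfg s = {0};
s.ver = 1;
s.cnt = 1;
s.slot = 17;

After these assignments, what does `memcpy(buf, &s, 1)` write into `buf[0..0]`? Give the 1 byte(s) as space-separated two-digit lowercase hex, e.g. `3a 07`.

b1

[7+:1] ver=1 & 0x1 = 0x1; word=0x80
[5+:2] cnt=1 & 0x3 = 0x1; word=0xa0
[0+:5] slot=17 & 0x1f = 0x11; word=0xb1
word = 0xb1 → big-endian bytes:
  [0]=0xb1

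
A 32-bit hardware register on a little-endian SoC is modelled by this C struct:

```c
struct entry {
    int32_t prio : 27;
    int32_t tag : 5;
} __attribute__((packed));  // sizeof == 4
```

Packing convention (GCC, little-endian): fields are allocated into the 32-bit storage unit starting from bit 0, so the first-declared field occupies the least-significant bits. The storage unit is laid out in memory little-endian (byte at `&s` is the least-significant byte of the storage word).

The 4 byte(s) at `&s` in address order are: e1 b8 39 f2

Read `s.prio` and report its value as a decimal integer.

37337313

[0]=0xe1 [1]=0xb8 [2]=0x39 [3]=0xf2 (little-endian) → word 0xf239b8e1
prio:27 @ bit 0 → (0xf239b8e1>>0)&0x7ffffff = 0x239b8e1  ←
tag:5 @ bit 27 → (0xf239b8e1>>27)&0x1f = 0x1e
prio signed 27b, MSB=0: value = 37337313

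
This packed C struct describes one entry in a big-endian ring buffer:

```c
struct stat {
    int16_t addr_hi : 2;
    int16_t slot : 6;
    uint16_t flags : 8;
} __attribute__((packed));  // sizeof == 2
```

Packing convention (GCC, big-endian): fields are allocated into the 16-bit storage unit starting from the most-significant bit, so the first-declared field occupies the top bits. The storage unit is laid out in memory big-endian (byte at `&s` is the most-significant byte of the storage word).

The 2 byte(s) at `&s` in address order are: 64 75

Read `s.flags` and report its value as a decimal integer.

117

[0]=0x64 [1]=0x75 (big-endian) → word 0x6475
addr_hi [14+:2] = (word>>14) & 0x3 = 1
slot [8+:6] = (word>>8) & 0x3f = 36
flags [0+:8] = (word>>0) & 0xff = 117  ←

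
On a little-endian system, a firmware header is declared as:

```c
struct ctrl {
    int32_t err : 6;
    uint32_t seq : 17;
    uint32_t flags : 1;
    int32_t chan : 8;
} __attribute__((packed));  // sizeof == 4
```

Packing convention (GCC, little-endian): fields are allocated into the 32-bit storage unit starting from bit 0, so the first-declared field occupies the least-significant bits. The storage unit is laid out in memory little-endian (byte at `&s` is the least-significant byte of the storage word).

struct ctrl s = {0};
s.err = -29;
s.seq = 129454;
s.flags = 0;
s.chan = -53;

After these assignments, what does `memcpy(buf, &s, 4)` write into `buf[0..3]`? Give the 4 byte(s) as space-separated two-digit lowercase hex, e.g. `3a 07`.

a3 6b 7e cb

err:6 = -29 → 0x23 << 0 → word 0x00000023
seq:17 = 129454 → 0x1f9ae << 6 → word 0x007e6ba3
flags:1 = 0 → 0x0 << 23 → word 0x007e6ba3
chan:8 = -53 → 0xcb << 24 → word 0xcb7e6ba3
word = 0xcb7e6ba3 → little-endian bytes:
  [0]=0xa3  [1]=0x6b  [2]=0x7e  [3]=0xcb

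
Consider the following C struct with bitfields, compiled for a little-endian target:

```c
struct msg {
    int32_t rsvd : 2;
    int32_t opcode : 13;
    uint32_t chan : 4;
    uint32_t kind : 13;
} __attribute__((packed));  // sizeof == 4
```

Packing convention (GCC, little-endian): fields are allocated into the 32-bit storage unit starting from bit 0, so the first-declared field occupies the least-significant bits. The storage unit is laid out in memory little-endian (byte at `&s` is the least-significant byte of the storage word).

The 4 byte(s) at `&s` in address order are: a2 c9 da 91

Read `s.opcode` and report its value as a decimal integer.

-3480

[0]=0xa2 [1]=0xc9 [2]=0xda [3]=0x91 (little-endian) → word 0x91dac9a2
rsvd [0+:2] = (word>>0) & 0x3 = 2
opcode [2+:13] = (word>>2) & 0x1fff = 4712  ←
chan [15+:4] = (word>>15) & 0xf = 5
kind [19+:13] = (word>>19) & 0x1fff = 4667
opcode signed 13b, MSB=1: 4712 - 8192 = -3480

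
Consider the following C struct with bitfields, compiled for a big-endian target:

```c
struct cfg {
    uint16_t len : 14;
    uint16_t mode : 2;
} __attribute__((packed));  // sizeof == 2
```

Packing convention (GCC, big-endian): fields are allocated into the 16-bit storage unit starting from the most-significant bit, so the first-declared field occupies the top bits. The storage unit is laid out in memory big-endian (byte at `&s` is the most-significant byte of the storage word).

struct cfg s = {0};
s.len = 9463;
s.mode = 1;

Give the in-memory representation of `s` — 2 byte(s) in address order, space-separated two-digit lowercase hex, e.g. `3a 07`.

[2+:14] len=9463 & 0x3fff = 0x24f7; word=0x93dc
[0+:2] mode=1 & 0x3 = 0x1; word=0x93dd
word = 0x93dd → big-endian bytes:
  [0]=0x93  [1]=0xdd

93 dd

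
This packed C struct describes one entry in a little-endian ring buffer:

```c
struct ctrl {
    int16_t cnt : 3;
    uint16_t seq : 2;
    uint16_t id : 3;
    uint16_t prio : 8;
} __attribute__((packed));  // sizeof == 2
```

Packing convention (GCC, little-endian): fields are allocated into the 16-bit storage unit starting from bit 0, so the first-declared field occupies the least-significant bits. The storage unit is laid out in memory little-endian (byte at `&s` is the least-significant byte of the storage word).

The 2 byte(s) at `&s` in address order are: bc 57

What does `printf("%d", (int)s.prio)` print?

87

[0]=0xbc [1]=0x57 (little-endian) → word 0x57bc
cnt [0+:3] = (word>>0) & 0x7 = 4
seq [3+:2] = (word>>3) & 0x3 = 3
id [5+:3] = (word>>5) & 0x7 = 5
prio [8+:8] = (word>>8) & 0xff = 87  ←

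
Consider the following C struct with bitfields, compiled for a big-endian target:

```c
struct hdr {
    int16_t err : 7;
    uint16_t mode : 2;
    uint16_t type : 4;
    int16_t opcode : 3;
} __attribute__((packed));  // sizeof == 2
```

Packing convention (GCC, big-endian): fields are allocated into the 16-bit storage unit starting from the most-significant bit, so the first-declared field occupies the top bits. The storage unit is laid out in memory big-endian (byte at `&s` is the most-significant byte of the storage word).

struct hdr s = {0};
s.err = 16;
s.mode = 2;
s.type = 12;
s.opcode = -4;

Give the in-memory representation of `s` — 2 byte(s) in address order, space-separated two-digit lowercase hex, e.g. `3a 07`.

21 64

err (7b) val=16 bits=0x10 at bit 9: 0x2000
mode (2b) val=2 bits=0x2 at bit 7: 0x2100
type (4b) val=12 bits=0xc at bit 3: 0x2160
opcode (3b) val=-4 bits=0x4 at bit 0: 0x2164
word = 0x2164 → big-endian bytes:
  [0]=0x21  [1]=0x64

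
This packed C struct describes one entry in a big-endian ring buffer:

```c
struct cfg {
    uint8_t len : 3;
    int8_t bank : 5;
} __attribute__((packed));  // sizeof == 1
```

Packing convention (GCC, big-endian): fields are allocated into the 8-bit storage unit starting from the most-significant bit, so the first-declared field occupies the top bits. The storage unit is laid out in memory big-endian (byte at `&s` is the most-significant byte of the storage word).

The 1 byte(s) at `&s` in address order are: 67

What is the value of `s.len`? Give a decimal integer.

[0]=0x67 (big-endian) → word 0x67
len [5+:3] = (word>>5) & 0x7 = 3  ←
bank [0+:5] = (word>>0) & 0x1f = 7

3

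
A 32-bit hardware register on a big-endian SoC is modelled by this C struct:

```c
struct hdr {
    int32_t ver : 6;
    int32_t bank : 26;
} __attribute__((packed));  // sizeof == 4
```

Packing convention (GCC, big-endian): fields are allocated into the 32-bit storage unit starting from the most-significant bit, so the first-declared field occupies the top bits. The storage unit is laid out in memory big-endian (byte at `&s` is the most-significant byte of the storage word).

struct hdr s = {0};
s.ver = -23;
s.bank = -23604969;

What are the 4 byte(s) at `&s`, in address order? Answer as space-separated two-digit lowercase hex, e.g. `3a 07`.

a6 97 d1 17

[26+:6] ver=-23 & 0x3f = 0x29; word=0xa4000000
[0+:26] bank=-23604969 & 0x3ffffff = 0x297d117; word=0xa697d117
word = 0xa697d117 → big-endian bytes:
  [0]=0xa6  [1]=0x97  [2]=0xd1  [3]=0x17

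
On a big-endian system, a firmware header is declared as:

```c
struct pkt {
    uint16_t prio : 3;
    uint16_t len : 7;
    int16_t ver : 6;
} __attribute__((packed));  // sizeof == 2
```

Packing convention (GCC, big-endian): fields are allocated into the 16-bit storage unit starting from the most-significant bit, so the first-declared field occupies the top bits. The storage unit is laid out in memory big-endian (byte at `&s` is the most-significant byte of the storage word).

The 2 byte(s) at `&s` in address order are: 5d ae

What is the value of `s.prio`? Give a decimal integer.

[0]=0x5d [1]=0xae (big-endian) → word 0x5dae
prio [13+:3] = (word>>13) & 0x7 = 2  ←
len [6+:7] = (word>>6) & 0x7f = 118
ver [0+:6] = (word>>0) & 0x3f = 46

2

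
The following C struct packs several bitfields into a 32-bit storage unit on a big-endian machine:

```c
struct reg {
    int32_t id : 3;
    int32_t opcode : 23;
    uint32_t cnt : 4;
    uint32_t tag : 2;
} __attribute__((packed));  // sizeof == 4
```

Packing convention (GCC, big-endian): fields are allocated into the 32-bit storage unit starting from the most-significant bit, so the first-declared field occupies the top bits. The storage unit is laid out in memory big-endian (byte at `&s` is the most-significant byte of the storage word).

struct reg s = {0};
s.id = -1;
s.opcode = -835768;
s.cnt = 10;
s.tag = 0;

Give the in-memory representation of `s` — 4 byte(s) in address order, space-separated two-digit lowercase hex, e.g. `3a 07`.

fc cf d2 28

[29+:3] id=-1 & 0x7 = 0x7; word=0xe0000000
[6+:23] opcode=-835768 & 0x7fffff = 0x733f48; word=0xfccfd200
[2+:4] cnt=10 & 0xf = 0xa; word=0xfccfd228
[0+:2] tag=0 & 0x3 = 0x0; word=0xfccfd228
word = 0xfccfd228 → big-endian bytes:
  [0]=0xfc  [1]=0xcf  [2]=0xd2  [3]=0x28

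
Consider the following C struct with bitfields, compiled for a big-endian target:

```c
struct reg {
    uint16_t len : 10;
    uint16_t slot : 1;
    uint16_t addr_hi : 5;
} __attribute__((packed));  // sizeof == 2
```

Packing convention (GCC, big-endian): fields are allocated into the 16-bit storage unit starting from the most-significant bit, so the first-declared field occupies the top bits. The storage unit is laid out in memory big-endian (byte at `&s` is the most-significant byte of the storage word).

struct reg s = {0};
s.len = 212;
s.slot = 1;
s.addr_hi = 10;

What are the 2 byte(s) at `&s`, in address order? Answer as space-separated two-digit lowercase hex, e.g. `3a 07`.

len:10 = 212 → 0xd4 << 6 → word 0x3500
slot:1 = 1 → 0x1 << 5 → word 0x3520
addr_hi:5 = 10 → 0xa << 0 → word 0x352a
word = 0x352a → big-endian bytes:
  [0]=0x35  [1]=0x2a

35 2a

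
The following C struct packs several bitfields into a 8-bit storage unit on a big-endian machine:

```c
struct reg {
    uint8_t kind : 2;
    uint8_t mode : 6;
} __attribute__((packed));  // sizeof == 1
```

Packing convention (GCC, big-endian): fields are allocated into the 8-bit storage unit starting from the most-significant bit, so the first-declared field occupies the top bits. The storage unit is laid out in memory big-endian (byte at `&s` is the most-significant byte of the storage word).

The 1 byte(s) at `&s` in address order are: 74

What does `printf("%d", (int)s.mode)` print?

[0]=0x74 (big-endian) → word 0x74
kind [6+:2] = (word>>6) & 0x3 = 1
mode [0+:6] = (word>>0) & 0x3f = 52  ←

52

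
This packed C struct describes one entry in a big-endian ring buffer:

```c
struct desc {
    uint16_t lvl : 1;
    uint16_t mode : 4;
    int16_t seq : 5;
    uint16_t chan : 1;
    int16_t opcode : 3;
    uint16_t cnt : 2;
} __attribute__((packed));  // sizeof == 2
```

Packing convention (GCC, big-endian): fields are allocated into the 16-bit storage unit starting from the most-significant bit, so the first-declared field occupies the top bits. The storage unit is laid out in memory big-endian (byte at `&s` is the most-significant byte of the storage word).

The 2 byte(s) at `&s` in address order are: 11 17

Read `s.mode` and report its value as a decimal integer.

[0]=0x11 [1]=0x17 (big-endian) → word 0x1117
lvl:1 @ bit 15 → (0x1117>>15)&0x1 = 0x0
mode:4 @ bit 11 → (0x1117>>11)&0xf = 0x2  ←
seq:5 @ bit 6 → (0x1117>>6)&0x1f = 0x4
chan:1 @ bit 5 → (0x1117>>5)&0x1 = 0x0
opcode:3 @ bit 2 → (0x1117>>2)&0x7 = 0x5
cnt:2 @ bit 0 → (0x1117>>0)&0x3 = 0x3

2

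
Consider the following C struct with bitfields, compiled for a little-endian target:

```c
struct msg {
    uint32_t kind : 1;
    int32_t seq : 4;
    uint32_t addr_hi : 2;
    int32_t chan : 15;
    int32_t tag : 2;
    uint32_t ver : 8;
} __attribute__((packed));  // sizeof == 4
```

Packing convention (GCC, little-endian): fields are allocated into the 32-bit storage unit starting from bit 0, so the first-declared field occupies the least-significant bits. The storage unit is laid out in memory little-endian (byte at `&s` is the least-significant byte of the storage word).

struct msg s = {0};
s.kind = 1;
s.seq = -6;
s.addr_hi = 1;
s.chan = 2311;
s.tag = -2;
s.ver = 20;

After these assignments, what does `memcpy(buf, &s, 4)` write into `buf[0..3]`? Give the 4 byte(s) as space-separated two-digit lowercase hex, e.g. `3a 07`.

b5 83 84 14

[0+:1] kind=1 & 0x1 = 0x1; word=0x00000001
[1+:4] seq=-6 & 0xf = 0xa; word=0x00000015
[5+:2] addr_hi=1 & 0x3 = 0x1; word=0x00000035
[7+:15] chan=2311 & 0x7fff = 0x907; word=0x000483b5
[22+:2] tag=-2 & 0x3 = 0x2; word=0x008483b5
[24+:8] ver=20 & 0xff = 0x14; word=0x148483b5
word = 0x148483b5 → little-endian bytes:
  [0]=0xb5  [1]=0x83  [2]=0x84  [3]=0x14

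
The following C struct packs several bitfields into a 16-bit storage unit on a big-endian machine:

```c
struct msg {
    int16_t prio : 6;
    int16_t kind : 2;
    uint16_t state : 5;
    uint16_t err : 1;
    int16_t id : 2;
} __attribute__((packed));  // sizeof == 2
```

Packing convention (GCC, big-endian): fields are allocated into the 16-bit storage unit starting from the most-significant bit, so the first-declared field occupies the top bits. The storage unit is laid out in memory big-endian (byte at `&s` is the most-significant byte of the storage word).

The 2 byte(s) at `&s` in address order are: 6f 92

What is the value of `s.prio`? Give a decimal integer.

27

[0]=0x6f [1]=0x92 (big-endian) → word 0x6f92
prio [10+:6] = (word>>10) & 0x3f = 27  ←
kind [8+:2] = (word>>8) & 0x3 = 3
state [3+:5] = (word>>3) & 0x1f = 18
err [2+:1] = (word>>2) & 0x1 = 0
id [0+:2] = (word>>0) & 0x3 = 2
prio signed 6b, MSB=0: value = 27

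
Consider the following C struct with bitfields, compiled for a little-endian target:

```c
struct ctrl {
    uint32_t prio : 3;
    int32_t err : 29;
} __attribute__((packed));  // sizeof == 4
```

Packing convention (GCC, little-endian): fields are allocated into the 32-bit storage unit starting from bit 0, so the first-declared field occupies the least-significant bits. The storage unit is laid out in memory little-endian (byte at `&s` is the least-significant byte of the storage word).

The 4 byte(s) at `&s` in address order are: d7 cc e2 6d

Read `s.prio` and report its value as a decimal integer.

[0]=0xd7 [1]=0xcc [2]=0xe2 [3]=0x6d (little-endian) → word 0x6de2ccd7
prio [0+:3] = (word>>0) & 0x7 = 7  ←
err [3+:29] = (word>>3) & 0x1fffffff = 230447514

7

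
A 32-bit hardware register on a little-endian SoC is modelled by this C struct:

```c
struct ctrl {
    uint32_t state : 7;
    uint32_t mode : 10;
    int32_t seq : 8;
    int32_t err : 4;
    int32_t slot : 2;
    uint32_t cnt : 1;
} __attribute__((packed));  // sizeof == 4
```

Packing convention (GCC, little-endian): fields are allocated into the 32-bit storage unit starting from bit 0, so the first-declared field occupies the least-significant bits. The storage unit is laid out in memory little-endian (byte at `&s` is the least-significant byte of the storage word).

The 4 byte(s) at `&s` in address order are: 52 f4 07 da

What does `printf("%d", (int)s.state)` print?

[0]=0x52 [1]=0xf4 [2]=0x07 [3]=0xda (little-endian) → word 0xda07f452
state:7 @ bit 0 → (0xda07f452>>0)&0x7f = 0x52  ←
mode:10 @ bit 7 → (0xda07f452>>7)&0x3ff = 0x3e8
seq:8 @ bit 17 → (0xda07f452>>17)&0xff = 0x3
err:4 @ bit 25 → (0xda07f452>>25)&0xf = 0xd
slot:2 @ bit 29 → (0xda07f452>>29)&0x3 = 0x2
cnt:1 @ bit 31 → (0xda07f452>>31)&0x1 = 0x1

82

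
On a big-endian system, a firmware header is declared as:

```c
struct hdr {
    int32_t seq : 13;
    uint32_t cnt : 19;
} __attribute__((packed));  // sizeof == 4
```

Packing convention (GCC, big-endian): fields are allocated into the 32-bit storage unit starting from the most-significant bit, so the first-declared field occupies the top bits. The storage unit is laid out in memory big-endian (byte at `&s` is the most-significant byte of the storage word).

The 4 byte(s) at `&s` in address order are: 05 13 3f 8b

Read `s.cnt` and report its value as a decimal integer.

212875

[0]=0x05 [1]=0x13 [2]=0x3f [3]=0x8b (big-endian) → word 0x05133f8b
seq:13 @ bit 19 → (0x05133f8b>>19)&0x1fff = 0xa2
cnt:19 @ bit 0 → (0x05133f8b>>0)&0x7ffff = 0x33f8b  ←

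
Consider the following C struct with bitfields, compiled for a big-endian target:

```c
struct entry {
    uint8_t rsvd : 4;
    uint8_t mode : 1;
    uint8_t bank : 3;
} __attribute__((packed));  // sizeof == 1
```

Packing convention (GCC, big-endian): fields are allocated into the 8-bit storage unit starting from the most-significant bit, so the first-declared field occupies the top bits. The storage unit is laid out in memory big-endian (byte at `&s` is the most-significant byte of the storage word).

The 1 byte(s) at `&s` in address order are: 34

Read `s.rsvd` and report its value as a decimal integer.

[0]=0x34 (big-endian) → word 0x34
rsvd [4+:4] = (word>>4) & 0xf = 3  ←
mode [3+:1] = (word>>3) & 0x1 = 0
bank [0+:3] = (word>>0) & 0x7 = 4

3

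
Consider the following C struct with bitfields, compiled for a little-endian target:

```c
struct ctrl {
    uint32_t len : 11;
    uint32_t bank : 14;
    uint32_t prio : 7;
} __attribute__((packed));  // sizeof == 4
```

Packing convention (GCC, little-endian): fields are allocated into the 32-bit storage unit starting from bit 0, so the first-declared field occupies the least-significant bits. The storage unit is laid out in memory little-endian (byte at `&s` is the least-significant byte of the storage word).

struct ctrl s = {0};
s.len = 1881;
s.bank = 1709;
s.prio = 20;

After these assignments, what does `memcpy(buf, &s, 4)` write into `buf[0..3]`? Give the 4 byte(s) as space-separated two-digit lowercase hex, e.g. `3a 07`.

len:11 = 1881 → 0x759 << 0 → word 0x00000759
bank:14 = 1709 → 0x6ad << 11 → word 0x00356f59
prio:7 = 20 → 0x14 << 25 → word 0x28356f59
word = 0x28356f59 → little-endian bytes:
  [0]=0x59  [1]=0x6f  [2]=0x35  [3]=0x28

59 6f 35 28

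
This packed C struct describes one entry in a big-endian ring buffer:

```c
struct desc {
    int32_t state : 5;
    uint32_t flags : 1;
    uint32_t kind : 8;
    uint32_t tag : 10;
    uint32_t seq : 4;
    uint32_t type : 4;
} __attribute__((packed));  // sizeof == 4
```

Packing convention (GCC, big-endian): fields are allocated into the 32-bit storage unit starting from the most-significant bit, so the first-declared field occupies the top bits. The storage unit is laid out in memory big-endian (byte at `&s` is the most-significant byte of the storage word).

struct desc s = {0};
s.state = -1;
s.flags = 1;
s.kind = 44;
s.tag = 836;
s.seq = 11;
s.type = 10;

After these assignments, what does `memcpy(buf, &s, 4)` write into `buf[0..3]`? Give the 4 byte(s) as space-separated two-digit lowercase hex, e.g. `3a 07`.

state (5b) val=-1 bits=0x1f at bit 27: 0xf8000000
flags (1b) val=1 bits=0x1 at bit 26: 0xfc000000
kind (8b) val=44 bits=0x2c at bit 18: 0xfcb00000
tag (10b) val=836 bits=0x344 at bit 8: 0xfcb34400
seq (4b) val=11 bits=0xb at bit 4: 0xfcb344b0
type (4b) val=10 bits=0xa at bit 0: 0xfcb344ba
word = 0xfcb344ba → big-endian bytes:
  [0]=0xfc  [1]=0xb3  [2]=0x44  [3]=0xba

fc b3 44 ba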